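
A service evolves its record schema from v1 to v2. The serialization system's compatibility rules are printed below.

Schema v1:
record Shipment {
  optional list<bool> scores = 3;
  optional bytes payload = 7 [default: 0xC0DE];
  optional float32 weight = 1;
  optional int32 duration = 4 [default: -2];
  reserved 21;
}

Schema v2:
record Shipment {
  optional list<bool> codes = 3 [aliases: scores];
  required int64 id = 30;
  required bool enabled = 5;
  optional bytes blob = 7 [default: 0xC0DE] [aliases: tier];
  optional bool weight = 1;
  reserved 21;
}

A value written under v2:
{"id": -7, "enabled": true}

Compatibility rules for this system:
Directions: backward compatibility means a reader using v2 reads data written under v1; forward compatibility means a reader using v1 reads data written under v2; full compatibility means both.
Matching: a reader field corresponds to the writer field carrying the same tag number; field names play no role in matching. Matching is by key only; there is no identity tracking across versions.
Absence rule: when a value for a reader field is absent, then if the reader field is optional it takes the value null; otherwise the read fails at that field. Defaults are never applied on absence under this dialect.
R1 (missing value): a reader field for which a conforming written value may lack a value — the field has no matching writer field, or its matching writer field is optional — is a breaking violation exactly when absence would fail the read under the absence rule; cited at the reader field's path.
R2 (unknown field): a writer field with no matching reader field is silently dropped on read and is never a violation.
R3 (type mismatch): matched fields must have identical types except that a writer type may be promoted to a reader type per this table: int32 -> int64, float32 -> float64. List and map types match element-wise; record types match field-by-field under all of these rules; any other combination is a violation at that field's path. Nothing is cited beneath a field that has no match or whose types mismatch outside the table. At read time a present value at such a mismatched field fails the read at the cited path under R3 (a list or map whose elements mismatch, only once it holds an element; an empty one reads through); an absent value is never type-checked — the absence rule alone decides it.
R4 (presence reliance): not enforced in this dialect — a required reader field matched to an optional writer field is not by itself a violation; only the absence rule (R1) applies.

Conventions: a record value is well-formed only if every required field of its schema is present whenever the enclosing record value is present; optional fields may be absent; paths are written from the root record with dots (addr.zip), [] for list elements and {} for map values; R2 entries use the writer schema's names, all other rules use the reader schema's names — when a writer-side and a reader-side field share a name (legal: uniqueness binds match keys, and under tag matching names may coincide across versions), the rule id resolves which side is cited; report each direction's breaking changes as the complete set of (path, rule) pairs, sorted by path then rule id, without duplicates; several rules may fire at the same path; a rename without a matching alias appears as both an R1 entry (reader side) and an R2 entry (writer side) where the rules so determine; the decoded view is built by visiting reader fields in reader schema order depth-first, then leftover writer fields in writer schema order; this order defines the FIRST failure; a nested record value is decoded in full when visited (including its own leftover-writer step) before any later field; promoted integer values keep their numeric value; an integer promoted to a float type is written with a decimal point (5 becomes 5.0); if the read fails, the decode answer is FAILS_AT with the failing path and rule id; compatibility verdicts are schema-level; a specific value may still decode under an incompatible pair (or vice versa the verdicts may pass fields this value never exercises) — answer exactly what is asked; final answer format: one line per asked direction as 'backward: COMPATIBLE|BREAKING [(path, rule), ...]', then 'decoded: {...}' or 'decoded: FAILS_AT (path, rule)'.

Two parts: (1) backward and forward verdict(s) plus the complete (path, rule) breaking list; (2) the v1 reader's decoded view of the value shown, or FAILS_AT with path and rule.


backward: BREAKING [(enabled, R1), (id, R1), (weight, R3)]; forward: BREAKING [(weight, R3)]; decoded: {"scores": null, "payload": null, "weight": null, "duration": null}

the writer's type comes first in each Shipment pair
checking backward for Shipment: reader v2 against writer v1:
  writer optional, list<bool> -> list<bool>: reader codes maps from writer scores
  no writer field matches reader id
  no writer field matches reader enabled
  writer optional, bytes -> bytes: reader blob maps from writer payload
  writer optional, float32 -> bool: reader weight maps from writer weight
  duration (writer side), unknown to reader
  violation R1 at enabled
  violation R1 at id
  violation R3 at weight
  => backward: BREAKING (3)
checking forward for Shipment: reader v1 against writer v2:
  writer optional, list<bool> -> list<bool>: reader scores maps from writer codes
  writer optional, bytes -> bytes: reader payload maps from writer blob
  writer optional, bool -> float32: reader weight maps from writer weight
  no writer field matches reader duration
  id (writer side), unknown to reader
  enabled (writer side), unknown to reader
  violation R3 at weight
  => forward: BREAKING (1)
decoding the Shipment value with the v1 reader:
  scores := null (not supplied -> null)
  payload := null (not supplied -> null)
  weight := null (not supplied -> null)
  duration := null (not supplied -> null)
  writer id: unmatched, discarded
  writer enabled: unmatched, discarded
  => decoded: {"scores": null, "payload": null, "weight": null, "duration": null}


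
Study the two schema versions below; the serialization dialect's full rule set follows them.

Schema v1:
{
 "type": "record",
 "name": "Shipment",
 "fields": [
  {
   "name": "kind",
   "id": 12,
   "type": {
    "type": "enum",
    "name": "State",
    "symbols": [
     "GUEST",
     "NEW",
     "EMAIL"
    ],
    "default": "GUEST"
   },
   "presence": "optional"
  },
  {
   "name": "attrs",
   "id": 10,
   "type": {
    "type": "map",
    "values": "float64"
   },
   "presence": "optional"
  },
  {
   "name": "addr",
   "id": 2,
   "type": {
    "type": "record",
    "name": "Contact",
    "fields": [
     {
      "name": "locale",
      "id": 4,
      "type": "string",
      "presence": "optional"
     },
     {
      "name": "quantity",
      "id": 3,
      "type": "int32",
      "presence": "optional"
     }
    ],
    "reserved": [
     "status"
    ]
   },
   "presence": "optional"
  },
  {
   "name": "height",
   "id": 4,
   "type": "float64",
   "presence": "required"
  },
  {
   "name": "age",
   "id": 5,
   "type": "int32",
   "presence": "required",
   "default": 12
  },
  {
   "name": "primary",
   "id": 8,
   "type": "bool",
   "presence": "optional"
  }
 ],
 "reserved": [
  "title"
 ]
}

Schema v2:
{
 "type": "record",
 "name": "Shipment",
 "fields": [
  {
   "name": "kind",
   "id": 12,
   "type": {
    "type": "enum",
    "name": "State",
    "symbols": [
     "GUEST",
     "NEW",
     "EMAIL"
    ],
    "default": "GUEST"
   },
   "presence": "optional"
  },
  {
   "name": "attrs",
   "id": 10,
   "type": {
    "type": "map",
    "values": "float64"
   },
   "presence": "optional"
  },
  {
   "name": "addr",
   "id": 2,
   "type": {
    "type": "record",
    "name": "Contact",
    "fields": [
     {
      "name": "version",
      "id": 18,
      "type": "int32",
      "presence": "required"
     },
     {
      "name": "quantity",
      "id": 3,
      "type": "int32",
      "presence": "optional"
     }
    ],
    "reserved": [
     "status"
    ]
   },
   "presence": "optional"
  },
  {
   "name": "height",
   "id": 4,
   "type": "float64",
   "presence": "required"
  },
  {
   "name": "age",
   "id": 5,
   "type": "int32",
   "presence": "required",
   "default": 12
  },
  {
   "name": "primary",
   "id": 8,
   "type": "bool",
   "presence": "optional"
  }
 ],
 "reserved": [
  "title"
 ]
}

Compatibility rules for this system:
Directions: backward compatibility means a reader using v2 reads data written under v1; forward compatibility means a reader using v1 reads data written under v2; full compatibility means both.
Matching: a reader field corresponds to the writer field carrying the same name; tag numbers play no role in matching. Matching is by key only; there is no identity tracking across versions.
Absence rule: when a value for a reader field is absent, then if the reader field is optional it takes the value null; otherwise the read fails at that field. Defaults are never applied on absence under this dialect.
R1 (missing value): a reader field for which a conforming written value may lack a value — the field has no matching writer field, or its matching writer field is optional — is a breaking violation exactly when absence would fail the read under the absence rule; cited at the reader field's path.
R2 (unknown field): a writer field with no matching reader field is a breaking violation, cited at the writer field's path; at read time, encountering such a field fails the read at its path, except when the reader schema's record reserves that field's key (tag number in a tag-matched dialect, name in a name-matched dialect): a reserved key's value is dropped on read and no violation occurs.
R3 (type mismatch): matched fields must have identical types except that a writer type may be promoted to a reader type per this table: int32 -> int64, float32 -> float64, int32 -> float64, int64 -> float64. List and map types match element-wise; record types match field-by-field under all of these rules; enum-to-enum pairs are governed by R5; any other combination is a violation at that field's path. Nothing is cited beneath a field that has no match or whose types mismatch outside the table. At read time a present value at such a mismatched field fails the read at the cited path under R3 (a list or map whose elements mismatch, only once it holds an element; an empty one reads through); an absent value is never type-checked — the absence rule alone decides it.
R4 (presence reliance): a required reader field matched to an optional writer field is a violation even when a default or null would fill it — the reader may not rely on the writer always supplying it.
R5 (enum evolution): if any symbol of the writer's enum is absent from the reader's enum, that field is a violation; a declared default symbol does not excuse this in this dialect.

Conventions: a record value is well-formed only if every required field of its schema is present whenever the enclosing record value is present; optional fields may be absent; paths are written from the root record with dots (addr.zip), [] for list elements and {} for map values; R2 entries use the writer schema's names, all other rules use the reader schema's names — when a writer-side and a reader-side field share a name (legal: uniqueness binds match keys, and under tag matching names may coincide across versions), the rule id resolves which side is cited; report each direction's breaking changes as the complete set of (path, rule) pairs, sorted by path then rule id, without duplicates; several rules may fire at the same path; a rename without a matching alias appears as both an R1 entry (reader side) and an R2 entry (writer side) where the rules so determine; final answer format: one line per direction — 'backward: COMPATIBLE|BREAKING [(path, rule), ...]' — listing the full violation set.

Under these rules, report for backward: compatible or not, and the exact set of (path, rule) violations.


arrows below run writer -> reader for Shipment
backward for Shipment (reader v2, writer v1):
  State -> State, writer optional: kind aligns to kind
  map<string, float64> -> map<string, float64>, writer optional: attrs aligns to attrs
  Contact -> Contact, writer optional: addr aligns to addr
  float64 -> float64, writer required: height aligns to height
  int32 -> int32, writer required: age aligns to age
  bool -> bool, writer optional: primary aligns to primary
  addr.version: no writer-side match
  int32 -> int32, writer optional: addr.quantity aligns to addr.quantity
  writer addr.locale: unknown to reader
  breaking: (addr.locale, R2)
  breaking: (addr.version, R1)
  backward on Shipment therefore BREAKING (2)

backward: BREAKING [(addr.locale, R2), (addr.version, R1)]


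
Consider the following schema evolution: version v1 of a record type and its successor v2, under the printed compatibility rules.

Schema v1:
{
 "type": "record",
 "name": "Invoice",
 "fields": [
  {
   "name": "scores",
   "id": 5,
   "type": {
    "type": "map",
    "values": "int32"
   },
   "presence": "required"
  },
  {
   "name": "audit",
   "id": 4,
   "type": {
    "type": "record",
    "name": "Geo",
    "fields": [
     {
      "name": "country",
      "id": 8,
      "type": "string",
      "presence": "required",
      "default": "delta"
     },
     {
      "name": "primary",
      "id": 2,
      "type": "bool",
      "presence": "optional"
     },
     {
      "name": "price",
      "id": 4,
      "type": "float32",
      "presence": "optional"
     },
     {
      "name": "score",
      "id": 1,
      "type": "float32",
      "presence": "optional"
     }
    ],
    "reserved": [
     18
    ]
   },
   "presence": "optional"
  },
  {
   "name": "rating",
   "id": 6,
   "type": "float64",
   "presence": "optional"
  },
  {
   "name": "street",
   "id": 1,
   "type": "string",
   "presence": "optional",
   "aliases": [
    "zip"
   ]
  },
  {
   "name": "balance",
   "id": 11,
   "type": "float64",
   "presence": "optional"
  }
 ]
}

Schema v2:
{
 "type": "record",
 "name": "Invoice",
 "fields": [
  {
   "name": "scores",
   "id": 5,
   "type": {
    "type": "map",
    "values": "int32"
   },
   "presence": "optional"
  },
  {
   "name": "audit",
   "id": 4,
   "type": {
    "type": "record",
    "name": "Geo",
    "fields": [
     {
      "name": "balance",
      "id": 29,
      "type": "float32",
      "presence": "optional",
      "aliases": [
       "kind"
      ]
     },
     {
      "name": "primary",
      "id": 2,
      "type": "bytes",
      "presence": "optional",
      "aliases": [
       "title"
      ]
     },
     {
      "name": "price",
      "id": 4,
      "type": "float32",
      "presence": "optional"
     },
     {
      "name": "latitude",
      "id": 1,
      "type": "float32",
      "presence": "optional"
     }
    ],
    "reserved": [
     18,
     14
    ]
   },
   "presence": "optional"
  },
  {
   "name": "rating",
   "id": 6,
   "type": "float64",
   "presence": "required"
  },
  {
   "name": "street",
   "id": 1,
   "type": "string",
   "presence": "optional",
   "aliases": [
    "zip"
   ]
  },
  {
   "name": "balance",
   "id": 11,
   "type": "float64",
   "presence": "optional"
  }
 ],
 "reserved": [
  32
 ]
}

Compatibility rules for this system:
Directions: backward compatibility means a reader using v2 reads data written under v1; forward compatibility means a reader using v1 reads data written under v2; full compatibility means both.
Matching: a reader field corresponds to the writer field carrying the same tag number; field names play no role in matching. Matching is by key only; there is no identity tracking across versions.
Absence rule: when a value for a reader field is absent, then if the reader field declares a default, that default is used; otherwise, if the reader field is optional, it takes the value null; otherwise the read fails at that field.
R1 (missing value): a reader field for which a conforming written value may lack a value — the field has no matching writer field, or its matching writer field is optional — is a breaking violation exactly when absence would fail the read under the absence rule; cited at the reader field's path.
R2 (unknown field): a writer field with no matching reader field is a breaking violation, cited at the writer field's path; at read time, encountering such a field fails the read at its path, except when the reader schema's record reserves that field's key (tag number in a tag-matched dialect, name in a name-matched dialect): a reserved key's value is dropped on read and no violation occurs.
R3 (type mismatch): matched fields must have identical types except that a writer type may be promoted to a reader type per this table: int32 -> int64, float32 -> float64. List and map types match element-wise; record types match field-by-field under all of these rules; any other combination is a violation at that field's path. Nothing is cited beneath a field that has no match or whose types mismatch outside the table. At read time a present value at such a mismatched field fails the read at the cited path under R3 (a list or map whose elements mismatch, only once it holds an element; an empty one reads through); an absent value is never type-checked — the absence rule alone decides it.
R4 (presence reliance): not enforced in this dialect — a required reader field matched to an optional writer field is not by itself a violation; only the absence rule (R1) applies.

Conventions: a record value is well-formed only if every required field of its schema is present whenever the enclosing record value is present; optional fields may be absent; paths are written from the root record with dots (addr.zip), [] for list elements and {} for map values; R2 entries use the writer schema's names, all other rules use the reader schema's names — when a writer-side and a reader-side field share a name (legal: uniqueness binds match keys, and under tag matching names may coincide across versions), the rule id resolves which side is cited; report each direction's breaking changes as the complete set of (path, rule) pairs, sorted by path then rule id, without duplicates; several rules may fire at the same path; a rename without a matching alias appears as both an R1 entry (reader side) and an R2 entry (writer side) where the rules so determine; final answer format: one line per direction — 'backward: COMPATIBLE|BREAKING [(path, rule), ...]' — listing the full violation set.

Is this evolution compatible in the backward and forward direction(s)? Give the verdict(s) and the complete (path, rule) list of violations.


backward: BREAKING [(audit.country, R2), (audit.primary, R3), (rating, R1)]; forward: BREAKING [(audit.balance, R2), (audit.primary, R3), (scores, R1)]

each type pair in Invoice: writer, then reader
backward analysis of Invoice with v2 as reader and v1 as writer:
  scores <- scores (map<string, int32> -> map<string, int32>, writer required)
  audit <- audit (Geo -> Geo, writer optional)
  rating <- rating (float64 -> float64, writer optional)
  street <- street (string -> string, writer optional)
  balance <- balance (float64 -> float64, writer optional)
  no writer field matches reader audit.balance
  audit.primary <- audit.primary (bool -> bytes, writer optional)
  audit.price <- audit.price (float32 -> float32, writer optional)
  audit.latitude <- audit.score (float32 -> float32, writer optional)
  writer audit.country: unknown to reader
  breaking: (audit.country, R2)
  breaking: (audit.primary, R3)
  breaking: (rating, R1)
  => backward verdict for Invoice: BREAKING, 3 violation(s)
forward analysis of Invoice with v1 as reader and v2 as writer:
  scores <- scores (map<string, int32> -> map<string, int32>, writer optional)
  audit <- audit (Geo -> Geo, writer optional)
  rating <- rating (float64 -> float64, writer required)
  street <- street (string -> string, writer optional)
  balance <- balance (float64 -> float64, writer optional)
  no writer field matches reader audit.country
  audit.primary <- audit.primary (bytes -> bool, writer optional)
  audit.price <- audit.price (float32 -> float32, writer optional)
  audit.score <- audit.latitude (float32 -> float32, writer optional)
  writer audit.balance: unknown to reader
  breaking: (audit.balance, R2)
  breaking: (audit.primary, R3)
  breaking: (scores, R1)
  => forward verdict for Invoice: BREAKING, 3 violation(s)


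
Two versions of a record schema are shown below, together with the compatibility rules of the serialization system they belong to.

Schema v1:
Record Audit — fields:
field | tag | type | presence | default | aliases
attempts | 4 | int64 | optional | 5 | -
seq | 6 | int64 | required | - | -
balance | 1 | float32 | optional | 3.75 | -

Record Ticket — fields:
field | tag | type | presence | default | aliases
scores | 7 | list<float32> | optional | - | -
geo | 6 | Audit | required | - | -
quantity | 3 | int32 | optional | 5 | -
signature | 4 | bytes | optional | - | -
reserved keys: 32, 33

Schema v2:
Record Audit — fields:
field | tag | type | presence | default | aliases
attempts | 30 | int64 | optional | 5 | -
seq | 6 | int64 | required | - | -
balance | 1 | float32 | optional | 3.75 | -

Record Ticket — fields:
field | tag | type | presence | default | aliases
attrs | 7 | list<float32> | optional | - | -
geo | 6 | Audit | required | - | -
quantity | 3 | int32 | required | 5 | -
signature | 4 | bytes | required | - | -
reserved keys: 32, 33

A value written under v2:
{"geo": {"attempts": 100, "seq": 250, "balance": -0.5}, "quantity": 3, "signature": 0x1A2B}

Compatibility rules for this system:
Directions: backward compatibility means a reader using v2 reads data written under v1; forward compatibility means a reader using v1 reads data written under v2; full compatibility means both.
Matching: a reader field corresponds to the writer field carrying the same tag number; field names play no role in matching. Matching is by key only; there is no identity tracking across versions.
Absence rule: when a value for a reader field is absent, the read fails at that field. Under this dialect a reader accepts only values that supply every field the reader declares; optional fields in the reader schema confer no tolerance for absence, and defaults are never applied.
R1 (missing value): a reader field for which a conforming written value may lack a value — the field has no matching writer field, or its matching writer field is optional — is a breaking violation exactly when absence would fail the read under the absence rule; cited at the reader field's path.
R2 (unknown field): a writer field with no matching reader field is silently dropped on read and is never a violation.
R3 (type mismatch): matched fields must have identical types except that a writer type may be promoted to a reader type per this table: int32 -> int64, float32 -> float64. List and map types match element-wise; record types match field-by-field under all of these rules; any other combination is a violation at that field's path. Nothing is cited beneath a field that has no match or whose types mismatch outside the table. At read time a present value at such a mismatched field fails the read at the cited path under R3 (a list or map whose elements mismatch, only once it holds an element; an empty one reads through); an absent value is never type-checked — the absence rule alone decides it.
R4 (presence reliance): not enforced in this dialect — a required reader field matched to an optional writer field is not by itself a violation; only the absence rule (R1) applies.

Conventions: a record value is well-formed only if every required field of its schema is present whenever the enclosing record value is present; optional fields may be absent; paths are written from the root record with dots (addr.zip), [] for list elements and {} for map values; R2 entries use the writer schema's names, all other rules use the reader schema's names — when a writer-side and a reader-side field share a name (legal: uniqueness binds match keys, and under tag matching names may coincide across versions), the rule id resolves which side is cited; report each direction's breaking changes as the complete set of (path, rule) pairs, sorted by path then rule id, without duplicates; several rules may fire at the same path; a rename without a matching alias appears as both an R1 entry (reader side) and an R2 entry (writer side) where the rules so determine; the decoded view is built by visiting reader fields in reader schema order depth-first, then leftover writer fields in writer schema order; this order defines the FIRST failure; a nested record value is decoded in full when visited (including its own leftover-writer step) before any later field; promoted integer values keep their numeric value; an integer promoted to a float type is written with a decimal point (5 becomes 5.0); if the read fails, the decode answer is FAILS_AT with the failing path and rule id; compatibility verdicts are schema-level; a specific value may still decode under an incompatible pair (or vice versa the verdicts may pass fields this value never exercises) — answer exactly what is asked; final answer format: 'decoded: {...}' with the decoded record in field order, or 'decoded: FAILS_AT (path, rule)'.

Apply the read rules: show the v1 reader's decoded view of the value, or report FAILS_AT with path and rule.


arrows below run writer -> reader for Ticket
decode walk for Ticket under reader schema v1:
  read fails at scores under R1 (no fill)
  => FAILS_AT (scores, R1)
ruling out the remaining Ticket differences:
  field attempts in record Audit: tag 4 changed to 30 -> no rule fires on it and the decoded Ticket view is identical with or without it
  field signature in record Ticket: optional changed to required -> a verdict-level change on Ticket — the shown value reads the same
  field quantity in record Ticket: optional changed to required -> a verdict-level change on Ticket — the shown value reads the same

decoded: FAILS_AT (scores, R1)


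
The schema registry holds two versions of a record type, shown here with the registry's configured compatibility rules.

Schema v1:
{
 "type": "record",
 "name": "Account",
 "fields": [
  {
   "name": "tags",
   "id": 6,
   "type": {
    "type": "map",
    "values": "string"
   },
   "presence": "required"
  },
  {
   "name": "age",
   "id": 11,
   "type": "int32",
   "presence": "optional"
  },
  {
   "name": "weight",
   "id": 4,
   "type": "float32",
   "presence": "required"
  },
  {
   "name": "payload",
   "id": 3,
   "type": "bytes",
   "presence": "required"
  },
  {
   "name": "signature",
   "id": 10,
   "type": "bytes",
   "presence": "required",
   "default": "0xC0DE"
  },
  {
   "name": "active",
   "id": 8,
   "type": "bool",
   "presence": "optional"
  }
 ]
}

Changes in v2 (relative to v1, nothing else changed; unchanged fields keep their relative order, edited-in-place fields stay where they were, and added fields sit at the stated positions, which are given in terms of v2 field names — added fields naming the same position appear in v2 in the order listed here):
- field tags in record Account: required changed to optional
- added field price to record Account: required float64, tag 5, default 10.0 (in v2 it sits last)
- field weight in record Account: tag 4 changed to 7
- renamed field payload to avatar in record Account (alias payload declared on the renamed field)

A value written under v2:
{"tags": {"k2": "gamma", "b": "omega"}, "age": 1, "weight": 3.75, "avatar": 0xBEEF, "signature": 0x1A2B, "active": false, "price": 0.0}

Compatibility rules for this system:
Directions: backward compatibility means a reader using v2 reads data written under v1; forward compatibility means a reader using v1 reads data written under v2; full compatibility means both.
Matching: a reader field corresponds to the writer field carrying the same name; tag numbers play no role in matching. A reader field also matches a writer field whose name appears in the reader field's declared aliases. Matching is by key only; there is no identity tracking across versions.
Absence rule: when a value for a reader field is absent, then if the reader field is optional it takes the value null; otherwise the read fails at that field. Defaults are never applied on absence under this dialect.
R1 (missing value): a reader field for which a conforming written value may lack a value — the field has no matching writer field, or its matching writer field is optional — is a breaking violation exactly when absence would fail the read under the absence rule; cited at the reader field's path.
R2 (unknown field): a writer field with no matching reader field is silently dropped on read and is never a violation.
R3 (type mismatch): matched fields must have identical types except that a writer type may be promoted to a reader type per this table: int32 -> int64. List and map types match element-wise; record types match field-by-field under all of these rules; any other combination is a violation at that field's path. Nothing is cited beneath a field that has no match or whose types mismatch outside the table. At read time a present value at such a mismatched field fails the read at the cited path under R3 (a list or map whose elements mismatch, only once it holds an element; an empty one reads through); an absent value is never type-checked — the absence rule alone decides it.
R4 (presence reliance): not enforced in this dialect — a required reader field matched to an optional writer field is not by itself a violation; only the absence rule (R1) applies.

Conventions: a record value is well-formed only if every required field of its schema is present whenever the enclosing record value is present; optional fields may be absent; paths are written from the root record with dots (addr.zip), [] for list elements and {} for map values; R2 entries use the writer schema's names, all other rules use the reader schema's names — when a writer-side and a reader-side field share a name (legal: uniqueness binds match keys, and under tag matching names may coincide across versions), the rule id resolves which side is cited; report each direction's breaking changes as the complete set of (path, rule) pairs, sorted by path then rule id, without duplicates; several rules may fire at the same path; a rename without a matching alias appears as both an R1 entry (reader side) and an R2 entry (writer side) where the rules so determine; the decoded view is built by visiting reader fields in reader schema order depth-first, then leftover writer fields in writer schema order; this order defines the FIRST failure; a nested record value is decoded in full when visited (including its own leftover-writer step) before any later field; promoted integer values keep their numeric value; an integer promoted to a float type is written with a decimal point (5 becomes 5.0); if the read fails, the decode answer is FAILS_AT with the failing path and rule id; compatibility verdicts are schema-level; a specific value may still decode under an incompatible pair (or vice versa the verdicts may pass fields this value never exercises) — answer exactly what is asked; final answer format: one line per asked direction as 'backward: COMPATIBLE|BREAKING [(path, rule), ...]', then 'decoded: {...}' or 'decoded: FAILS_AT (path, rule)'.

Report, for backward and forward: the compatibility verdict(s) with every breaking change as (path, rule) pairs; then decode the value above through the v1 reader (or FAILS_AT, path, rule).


each type pair in Account: writer, then reader
backward analysis of Account with v2 as reader and v1 as writer:
  tags: map<string, string> -> map<string, string>, writer required; from tags
  age: int32 -> int32, writer optional; from age
  weight: float32 -> float32, writer required; from weight
  avatar: bytes -> bytes, writer required; from payload
  signature: bytes -> bytes, writer required; from signature
  active: bool -> bool, writer optional; from active
  price: no writer-side match
  rule R1 violated at price
  backward on Account therefore BREAKING (1)
forward analysis of Account with v1 as reader and v2 as writer:
  tags: map<string, string> -> map<string, string>, writer optional; from tags
  age: int32 -> int32, writer optional; from age
  weight: float32 -> float32, writer required; from weight
  payload: no writer-side match
  signature: bytes -> bytes, writer required; from signature
  active: bool -> bool, writer optional; from active
  writer field avatar has no reader counterpart
  writer field price has no reader counterpart
  rule R1 violated at payload
  rule R1 violated at tags
  forward on Account therefore BREAKING (2)
decode walk for Account under reader schema v1:
  tags := {"k2": "gamma", "b": "omega"}
  age := 1
  weight := 3.75
  read fails at payload under R1 (no fill)
  => FAILS_AT (payload, R1)

backward: BREAKING [(price, R1)]; forward: BREAKING [(payload, R1), (tags, R1)]; decoded: FAILS_AT (payload, R1)


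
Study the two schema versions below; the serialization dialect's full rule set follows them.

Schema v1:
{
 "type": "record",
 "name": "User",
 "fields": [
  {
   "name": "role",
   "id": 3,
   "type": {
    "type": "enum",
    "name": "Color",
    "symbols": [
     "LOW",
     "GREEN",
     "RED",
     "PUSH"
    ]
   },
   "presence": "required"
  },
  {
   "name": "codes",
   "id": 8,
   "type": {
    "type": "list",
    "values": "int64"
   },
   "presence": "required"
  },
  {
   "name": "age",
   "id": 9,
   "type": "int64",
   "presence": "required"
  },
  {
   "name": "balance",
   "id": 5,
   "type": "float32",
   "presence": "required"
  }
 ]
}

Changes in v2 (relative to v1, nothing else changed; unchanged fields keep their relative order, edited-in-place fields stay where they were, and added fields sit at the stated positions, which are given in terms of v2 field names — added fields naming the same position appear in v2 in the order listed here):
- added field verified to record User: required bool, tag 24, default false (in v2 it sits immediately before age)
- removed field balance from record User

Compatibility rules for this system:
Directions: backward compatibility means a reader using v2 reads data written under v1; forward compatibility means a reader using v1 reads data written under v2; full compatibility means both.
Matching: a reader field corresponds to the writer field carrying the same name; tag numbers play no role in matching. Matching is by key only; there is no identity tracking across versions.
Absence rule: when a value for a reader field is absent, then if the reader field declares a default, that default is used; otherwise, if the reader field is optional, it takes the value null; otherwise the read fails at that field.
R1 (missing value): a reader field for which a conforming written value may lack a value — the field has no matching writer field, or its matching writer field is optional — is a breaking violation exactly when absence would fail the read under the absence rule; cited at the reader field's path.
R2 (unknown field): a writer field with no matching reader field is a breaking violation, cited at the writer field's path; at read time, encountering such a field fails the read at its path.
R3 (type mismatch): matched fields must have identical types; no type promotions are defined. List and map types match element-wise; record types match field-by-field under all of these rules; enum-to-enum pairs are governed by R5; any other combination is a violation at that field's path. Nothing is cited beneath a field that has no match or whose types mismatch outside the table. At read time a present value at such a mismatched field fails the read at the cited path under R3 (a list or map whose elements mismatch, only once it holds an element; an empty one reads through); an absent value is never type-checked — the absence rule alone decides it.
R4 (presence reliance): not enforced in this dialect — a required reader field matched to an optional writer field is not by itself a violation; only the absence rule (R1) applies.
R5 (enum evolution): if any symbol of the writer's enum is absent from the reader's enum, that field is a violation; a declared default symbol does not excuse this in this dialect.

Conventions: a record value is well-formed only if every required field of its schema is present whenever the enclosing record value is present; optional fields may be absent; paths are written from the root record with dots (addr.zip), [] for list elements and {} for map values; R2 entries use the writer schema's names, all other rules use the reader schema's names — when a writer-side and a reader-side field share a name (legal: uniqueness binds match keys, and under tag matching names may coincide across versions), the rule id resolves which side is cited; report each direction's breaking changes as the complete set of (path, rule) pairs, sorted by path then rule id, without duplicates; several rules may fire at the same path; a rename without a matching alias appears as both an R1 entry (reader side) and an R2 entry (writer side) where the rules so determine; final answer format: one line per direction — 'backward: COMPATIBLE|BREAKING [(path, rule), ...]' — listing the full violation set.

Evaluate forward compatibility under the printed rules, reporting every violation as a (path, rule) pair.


arrows below run writer -> reader for User
forward on User — v1 reading data written by v2:
  writer required, Color -> Color: reader role maps from writer role
  writer required, list<int64> -> list<int64>: reader codes maps from writer codes
  writer required, int64 -> int64: reader age maps from writer age
  balance has no writer counterpart
  verified (writer side), unknown to reader
  violation R1 at balance
  violation R2 at verified
  => 2 violation(s): forward is BREAKING for User

forward: BREAKING [(balance, R1), (verified, R2)]


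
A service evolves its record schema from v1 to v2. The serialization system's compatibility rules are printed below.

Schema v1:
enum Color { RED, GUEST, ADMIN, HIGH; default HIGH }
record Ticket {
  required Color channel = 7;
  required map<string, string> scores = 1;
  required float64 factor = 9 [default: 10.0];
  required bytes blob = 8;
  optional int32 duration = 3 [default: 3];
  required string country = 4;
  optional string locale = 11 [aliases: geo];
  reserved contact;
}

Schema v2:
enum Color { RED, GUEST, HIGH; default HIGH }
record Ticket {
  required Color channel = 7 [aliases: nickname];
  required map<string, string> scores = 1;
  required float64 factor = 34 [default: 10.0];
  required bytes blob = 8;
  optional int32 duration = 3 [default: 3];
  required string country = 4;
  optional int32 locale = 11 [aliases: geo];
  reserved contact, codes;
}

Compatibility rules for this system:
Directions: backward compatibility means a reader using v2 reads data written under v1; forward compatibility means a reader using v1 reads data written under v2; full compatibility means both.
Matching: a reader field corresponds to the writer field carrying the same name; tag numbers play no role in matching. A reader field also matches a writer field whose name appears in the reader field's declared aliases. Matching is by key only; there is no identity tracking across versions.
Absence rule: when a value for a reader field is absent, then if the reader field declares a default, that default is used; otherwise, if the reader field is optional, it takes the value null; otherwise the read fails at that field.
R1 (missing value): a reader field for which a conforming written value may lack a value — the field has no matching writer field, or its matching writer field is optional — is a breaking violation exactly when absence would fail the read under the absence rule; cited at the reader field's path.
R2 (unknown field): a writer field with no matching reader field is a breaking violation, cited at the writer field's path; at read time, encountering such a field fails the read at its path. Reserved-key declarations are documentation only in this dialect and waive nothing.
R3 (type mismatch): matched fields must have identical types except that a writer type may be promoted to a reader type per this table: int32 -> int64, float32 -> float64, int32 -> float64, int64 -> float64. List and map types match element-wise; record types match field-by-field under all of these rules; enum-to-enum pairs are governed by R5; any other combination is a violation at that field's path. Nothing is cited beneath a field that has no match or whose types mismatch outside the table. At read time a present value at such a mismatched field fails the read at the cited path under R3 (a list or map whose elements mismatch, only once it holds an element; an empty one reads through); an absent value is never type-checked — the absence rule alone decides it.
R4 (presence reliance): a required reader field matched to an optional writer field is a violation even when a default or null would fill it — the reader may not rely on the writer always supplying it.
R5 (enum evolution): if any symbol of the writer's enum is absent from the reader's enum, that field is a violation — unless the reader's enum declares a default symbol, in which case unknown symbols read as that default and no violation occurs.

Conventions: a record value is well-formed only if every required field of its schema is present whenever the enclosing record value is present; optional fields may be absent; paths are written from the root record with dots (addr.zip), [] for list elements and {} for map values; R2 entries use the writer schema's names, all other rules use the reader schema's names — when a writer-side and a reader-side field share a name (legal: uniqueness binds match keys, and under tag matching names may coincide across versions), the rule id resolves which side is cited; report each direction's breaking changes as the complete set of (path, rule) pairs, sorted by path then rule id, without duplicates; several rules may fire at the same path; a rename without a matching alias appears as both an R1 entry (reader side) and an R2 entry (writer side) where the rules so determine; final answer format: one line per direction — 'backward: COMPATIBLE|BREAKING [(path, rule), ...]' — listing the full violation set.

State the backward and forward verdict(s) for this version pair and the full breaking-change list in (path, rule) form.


in Ticket below, arrows point writer -> reader
checking backward for Ticket: reader v2 against writer v1:
  channel: Color -> Color, writer required; from channel
  scores: map<string, string> -> map<string, string>, writer required; from scores
  factor: float64 -> float64, writer required; from factor
  blob: bytes -> bytes, writer required; from blob
  duration: int32 -> int32, writer optional; from duration
  country: string -> string, writer required; from country
  locale: string -> int32, writer optional; from locale
  breaking: (locale, R3)
  => backward verdict for Ticket: BREAKING, 1 violation(s)
checking forward for Ticket: reader v1 against writer v2:
  channel: Color -> Color, writer required; from channel
  scores: map<string, string> -> map<string, string>, writer required; from scores
  factor: float64 -> float64, writer required; from factor
  blob: bytes -> bytes, writer required; from blob
  duration: int32 -> int32, writer optional; from duration
  country: string -> string, writer required; from country
  locale: int32 -> string, writer optional; from locale
  breaking: (locale, R3)
  => forward verdict for Ticket: BREAKING, 1 violation(s)

backward: BREAKING [(locale, R3)]; forward: BREAKING [(locale, R3)]
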